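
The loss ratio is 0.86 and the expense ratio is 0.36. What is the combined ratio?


Combined ratio = loss ratio + expense ratio
= 0.86 + 0.36
= 1.22


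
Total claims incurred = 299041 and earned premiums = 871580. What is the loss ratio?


Loss ratio = claims / premiums
= 299041 / 871580
= 0.3431


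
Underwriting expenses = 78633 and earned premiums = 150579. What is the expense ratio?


Expense ratio = expenses / premiums
= 78633 / 150579
= 0.5222


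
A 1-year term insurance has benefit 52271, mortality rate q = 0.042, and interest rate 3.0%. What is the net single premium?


NSP = benefit * q * v
v = 1/(1+i) = 0.970874
NSP = 52271 * 0.042 * 0.970874
= 2131.4388


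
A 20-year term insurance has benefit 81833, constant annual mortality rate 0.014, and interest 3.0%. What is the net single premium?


NSP = benefit * sum_{k=0}^{n-1} k_p_x * q * v^(k+1)
With constant q=0.014, v=0.970874
Sum = 0.185299
NSP = 81833 * 0.185299
= 15163.5647


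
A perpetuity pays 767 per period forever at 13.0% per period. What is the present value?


PV = PMT / i
= 767 / 0.13
= 5900.0


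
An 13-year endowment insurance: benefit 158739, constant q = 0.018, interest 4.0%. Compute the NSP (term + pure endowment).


Term component = 25899.9952
Pure endowment = 13_p_x * v^13 * benefit = 0.789677 * 0.600574 * 158739 = 75283.4599
NSP = 101183.4551


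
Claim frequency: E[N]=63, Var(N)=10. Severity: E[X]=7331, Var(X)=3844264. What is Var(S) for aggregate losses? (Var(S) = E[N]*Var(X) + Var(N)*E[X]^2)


Var(S) = E[N]*Var(X) + Var(N)*E[X]^2
= 63*3844264 + 10*7331^2
= 242188632 + 537435610
= 7.7962e+08


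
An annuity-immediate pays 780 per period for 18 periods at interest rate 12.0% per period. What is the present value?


PV = PMT * (1 - (1+i)^(-n)) / i
= 780 * (1 - (1+0.12)^(-18)) / 0.12
= 780 * (1 - 0.13004) / 0.12
= 780 * 7.24967
= 5654.7427


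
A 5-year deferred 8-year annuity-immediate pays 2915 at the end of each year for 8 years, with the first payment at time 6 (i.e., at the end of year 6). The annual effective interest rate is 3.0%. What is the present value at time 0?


PV at time 5 of the 8-year annuity-immediate:
a_n = 2915 * (1-(1+0.03)^(-8))/0.03 = 20462.4027
Discount back 5 years to time 0:
PV = 20462.4027 * (1+0.03)^(-5)
= 20462.4027 * 0.862609
= 17651.0483


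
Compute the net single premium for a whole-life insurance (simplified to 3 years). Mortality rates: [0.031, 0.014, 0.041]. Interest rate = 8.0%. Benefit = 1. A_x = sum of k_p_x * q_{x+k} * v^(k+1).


v = 0.925926
Year 0: k_p_x=1.0, q=0.031, term=0.028704
Year 1: k_p_x=0.969, q=0.014, term=0.011631
Year 2: k_p_x=0.955434, q=0.041, term=0.031097
A_x = 0.0714


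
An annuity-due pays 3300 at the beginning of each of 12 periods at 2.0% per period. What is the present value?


PV_due = PMT * (1-(1+i)^(-n))/i * (1+i)
PV_immediate = 34898.626
PV_due = 34898.626 * 1.02
= 35596.5985


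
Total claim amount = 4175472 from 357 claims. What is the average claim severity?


severity = total / number
= 4175472 / 357
= 11696.0


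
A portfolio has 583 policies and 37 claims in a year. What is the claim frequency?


frequency = claims / policies
= 37 / 583
= 0.0635


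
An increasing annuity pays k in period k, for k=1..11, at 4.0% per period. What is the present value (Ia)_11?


(Ia)_n = sum_{k=1}^{n} k * v^k, v = 1/(1+i)
v = 0.961538
Sum computed term by term:
(Ia)_11 = 49.1376


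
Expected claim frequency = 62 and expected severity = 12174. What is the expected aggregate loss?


E[S] = E[N] * E[X]
= 62 * 12174
= 754788


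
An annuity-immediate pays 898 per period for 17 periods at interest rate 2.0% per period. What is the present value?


PV = PMT * (1 - (1+i)^(-n)) / i
= 898 * (1 - (1+0.02)^(-17)) / 0.02
= 898 * (1 - 0.714163) / 0.02
= 898 * 14.291872
= 12834.1009


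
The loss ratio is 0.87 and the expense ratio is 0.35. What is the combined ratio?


Combined ratio = loss ratio + expense ratio
= 0.87 + 0.35
= 1.22


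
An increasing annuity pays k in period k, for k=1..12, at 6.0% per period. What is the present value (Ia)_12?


(Ia)_n = sum_{k=1}^{n} k * v^k, v = 1/(1+i)
v = 0.943396
Sum computed term by term:
(Ia)_12 = 48.7207


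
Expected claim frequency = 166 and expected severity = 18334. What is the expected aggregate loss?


E[S] = E[N] * E[X]
= 166 * 18334
= 3.0434e+06


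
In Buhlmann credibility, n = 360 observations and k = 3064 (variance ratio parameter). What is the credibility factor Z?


Z = n / (n + k)
= 360 / (360 + 3064)
= 360 / 3424
= 0.1051


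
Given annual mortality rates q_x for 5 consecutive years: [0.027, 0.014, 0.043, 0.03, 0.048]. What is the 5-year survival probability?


p_k = 1 - q_k for each year
Survival = product of (1 - q_k)
= 0.973 * 0.986 * 0.957 * 0.97 * 0.952
= 0.8478


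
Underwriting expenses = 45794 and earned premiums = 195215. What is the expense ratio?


Expense ratio = expenses / premiums
= 45794 / 195215
= 0.2346


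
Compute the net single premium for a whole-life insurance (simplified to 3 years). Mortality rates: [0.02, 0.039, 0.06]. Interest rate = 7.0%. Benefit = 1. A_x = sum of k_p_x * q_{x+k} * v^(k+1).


v = 0.934579
Year 0: k_p_x=1.0, q=0.02, term=0.018692
Year 1: k_p_x=0.98, q=0.039, term=0.033383
Year 2: k_p_x=0.94178, q=0.06, term=0.046126
A_x = 0.0982


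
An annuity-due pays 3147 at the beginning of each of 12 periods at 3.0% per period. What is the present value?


PV_due = PMT * (1-(1+i)^(-n))/i * (1+i)
PV_immediate = 31325.2506
PV_due = 31325.2506 * 1.03
= 32265.0081


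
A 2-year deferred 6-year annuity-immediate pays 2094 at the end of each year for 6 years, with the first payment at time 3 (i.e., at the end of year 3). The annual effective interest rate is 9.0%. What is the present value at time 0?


PV at time 2 of the 6-year annuity-immediate:
a_n = 2094 * (1-(1+0.09)^(-6))/0.09 = 9393.5135
Discount back 2 years to time 0:
PV = 9393.5135 * (1+0.09)^(-2)
= 9393.5135 * 0.84168
= 7906.3324


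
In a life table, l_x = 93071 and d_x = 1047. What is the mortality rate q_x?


q_x = d_x / l_x
= 1047 / 93071
= 0.0112


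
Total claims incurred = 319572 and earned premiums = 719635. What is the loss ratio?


Loss ratio = claims / premiums
= 319572 / 719635
= 0.4441


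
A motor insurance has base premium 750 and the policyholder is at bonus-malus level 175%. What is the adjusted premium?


adjusted = base * BM_level / 100
= 750 * 175 / 100
= 750 * 1.75
= 1312.5


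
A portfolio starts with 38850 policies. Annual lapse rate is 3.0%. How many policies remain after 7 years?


remaining = initial * (1 - lapse)^years
= 38850 * (1 - 0.03)^7
= 38850 * 0.807983
= 31390.1335


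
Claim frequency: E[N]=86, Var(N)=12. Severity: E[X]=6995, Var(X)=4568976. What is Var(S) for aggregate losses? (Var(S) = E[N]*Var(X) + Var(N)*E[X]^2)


Var(S) = E[N]*Var(X) + Var(N)*E[X]^2
= 86*4568976 + 12*6995^2
= 392931936 + 587160300
= 9.8009e+08


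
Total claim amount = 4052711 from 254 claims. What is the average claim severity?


severity = total / number
= 4052711 / 254
= 15955.5551


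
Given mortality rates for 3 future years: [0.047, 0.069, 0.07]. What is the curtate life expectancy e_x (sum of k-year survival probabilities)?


e_x = sum_{k=1}^{n} k_p_x
k_p_x values:
  1_p_x = 0.953
  2_p_x = 0.887243
  3_p_x = 0.825136
e_x = 2.6654


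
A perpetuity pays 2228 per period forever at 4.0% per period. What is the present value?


PV = PMT / i
= 2228 / 0.04
= 55700.0


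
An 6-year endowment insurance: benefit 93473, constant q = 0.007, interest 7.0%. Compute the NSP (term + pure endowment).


Term component = 3068.9645
Pure endowment = 6_p_x * v^6 * benefit = 0.958728 * 0.666342 * 93473 = 59714.3908
NSP = 62783.3553


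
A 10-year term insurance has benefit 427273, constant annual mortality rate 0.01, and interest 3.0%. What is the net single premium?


NSP = benefit * sum_{k=0}^{n-1} k_p_x * q * v^(k+1)
With constant q=0.01, v=0.970874
Sum = 0.081764
NSP = 427273 * 0.081764
= 34935.4215


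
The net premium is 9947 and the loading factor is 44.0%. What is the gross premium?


Gross = net * (1 + loading)
= 9947 * (1 + 0.44)
= 9947 * 1.44
= 14323.68


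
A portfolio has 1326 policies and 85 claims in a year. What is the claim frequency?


frequency = claims / policies
= 85 / 1326
= 0.0641


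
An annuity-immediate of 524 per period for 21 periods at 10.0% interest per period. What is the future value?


FV = PMT * ((1+i)^n - 1) / i
= 524 * ((1.1)^21 - 1) / 0.1
= 524 * (7.40025 - 1) / 0.1
= 33537.3097


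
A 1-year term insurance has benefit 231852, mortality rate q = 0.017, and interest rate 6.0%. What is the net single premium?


NSP = benefit * q * v
v = 1/(1+i) = 0.943396
NSP = 231852 * 0.017 * 0.943396
= 3718.3811


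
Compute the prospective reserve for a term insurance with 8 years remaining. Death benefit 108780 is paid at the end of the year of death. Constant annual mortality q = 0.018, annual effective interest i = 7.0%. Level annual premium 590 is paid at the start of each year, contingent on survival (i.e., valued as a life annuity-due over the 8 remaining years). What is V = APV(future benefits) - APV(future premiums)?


v = 1/(1+i) = 0.934579
APV(future benefits) per unit = sum_{k=0}^{7} k_p_x * q * v^(k+1) = 0.101599
APV(future benefits) = 108780 * 0.101599 = 11051.9361
Life annuity-due factor ä_{x:8} = sum_{k=0}^{7} k_p_x * v^k = 6.039494
APV(future premiums) = 590 * 6.039494 = 3563.3017
V = 11051.9361 - 3563.3017
= 7488.6344


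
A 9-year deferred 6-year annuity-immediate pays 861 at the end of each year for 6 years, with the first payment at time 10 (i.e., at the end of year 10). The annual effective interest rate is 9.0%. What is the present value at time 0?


PV at time 9 of the 6-year annuity-immediate:
a_n = 861 * (1-(1+0.09)^(-6))/0.09 = 3862.3759
Discount back 9 years to time 0:
PV = 3862.3759 * (1+0.09)^(-9)
= 3862.3759 * 0.460428
= 1778.3452


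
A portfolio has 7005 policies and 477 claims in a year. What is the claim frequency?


frequency = claims / policies
= 477 / 7005
= 0.0681


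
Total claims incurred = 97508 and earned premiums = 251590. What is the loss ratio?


Loss ratio = claims / premiums
= 97508 / 251590
= 0.3876


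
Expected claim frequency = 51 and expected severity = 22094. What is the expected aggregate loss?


E[S] = E[N] * E[X]
= 51 * 22094
= 1.1268e+06


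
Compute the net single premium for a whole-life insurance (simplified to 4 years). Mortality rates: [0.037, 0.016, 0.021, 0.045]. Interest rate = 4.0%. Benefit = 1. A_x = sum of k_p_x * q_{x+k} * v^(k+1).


v = 0.961538
Year 0: k_p_x=1.0, q=0.037, term=0.035577
Year 1: k_p_x=0.963, q=0.016, term=0.014246
Year 2: k_p_x=0.947592, q=0.021, term=0.017691
Year 3: k_p_x=0.927693, q=0.045, term=0.035685
A_x = 0.1032


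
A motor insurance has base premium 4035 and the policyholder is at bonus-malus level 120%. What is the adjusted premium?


adjusted = base * BM_level / 100
= 4035 * 120 / 100
= 4035 * 1.2
= 4842.0


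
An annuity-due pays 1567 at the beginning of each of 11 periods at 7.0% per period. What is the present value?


PV_due = PMT * (1-(1+i)^(-n))/i * (1+i)
PV_immediate = 11750.4227
PV_due = 11750.4227 * 1.07
= 12572.9523


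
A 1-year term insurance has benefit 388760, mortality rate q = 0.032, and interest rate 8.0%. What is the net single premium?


NSP = benefit * q * v
v = 1/(1+i) = 0.925926
NSP = 388760 * 0.032 * 0.925926
= 11518.8148


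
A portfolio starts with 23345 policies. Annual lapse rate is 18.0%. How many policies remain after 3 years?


remaining = initial * (1 - lapse)^years
= 23345 * (1 - 0.18)^3
= 23345 * 0.551368
= 12871.686


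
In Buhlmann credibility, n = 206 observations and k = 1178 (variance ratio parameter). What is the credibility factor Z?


Z = n / (n + k)
= 206 / (206 + 1178)
= 206 / 1384
= 0.1488


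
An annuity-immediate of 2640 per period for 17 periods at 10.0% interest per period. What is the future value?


FV = PMT * ((1+i)^n - 1) / i
= 2640 * ((1.1)^17 - 1) / 0.1
= 2640 * (5.05447 - 1) / 0.1
= 107038.0155


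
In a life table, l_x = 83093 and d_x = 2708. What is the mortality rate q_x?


q_x = d_x / l_x
= 2708 / 83093
= 0.0326


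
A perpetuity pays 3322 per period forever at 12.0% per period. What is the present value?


PV = PMT / i
= 3322 / 0.12
= 27683.3333


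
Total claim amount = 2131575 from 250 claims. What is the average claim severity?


severity = total / number
= 2131575 / 250
= 8526.3


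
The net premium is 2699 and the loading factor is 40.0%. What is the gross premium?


Gross = net * (1 + loading)
= 2699 * (1 + 0.4)
= 2699 * 1.4
= 3778.6


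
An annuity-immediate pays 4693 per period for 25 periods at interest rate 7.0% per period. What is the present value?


PV = PMT * (1 - (1+i)^(-n)) / i
= 4693 * (1 - (1+0.07)^(-25)) / 0.07
= 4693 * (1 - 0.184249) / 0.07
= 4693 * 11.653583
= 54690.2659


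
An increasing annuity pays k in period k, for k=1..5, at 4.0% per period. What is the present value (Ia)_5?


(Ia)_n = sum_{k=1}^{n} k * v^k, v = 1/(1+i)
v = 0.961538
Sum computed term by term:
(Ia)_5 = 13.0065


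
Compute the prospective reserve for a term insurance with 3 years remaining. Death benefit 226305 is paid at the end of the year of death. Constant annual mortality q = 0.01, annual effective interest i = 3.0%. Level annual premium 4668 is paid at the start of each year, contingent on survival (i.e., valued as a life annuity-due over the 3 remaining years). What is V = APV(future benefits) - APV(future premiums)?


v = 1/(1+i) = 0.970874
APV(future benefits) per unit = sum_{k=0}^{2} k_p_x * q * v^(k+1) = 0.02801
APV(future benefits) = 226305 * 0.02801 = 6338.7444
Life annuity-due factor ä_{x:3} = sum_{k=0}^{2} k_p_x * v^k = 2.885003
APV(future premiums) = 4668 * 2.885003 = 13467.1954
V = 6338.7444 - 13467.1954
= -7128.451


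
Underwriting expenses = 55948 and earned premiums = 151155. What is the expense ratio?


Expense ratio = expenses / premiums
= 55948 / 151155
= 0.3701


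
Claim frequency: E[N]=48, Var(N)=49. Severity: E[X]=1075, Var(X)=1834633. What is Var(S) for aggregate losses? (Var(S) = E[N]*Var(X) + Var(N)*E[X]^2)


Var(S) = E[N]*Var(X) + Var(N)*E[X]^2
= 48*1834633 + 49*1075^2
= 88062384 + 56625625
= 1.4469e+08


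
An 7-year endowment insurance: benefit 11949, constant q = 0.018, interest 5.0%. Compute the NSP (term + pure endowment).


Term component = 1183.4935
Pure endowment = 7_p_x * v^7 * benefit = 0.880604 * 0.710681 * 11949 = 7478.0245
NSP = 8661.518


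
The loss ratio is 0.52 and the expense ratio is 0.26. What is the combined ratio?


Combined ratio = loss ratio + expense ratio
= 0.52 + 0.26
= 0.78


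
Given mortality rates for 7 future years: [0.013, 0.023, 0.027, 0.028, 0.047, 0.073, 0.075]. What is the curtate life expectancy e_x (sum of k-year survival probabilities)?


e_x = sum_{k=1}^{n} k_p_x
k_p_x values:
  1_p_x = 0.987
  2_p_x = 0.964299
  3_p_x = 0.938263
  4_p_x = 0.911992
  5_p_x = 0.869128
  6_p_x = 0.805682
  7_p_x = 0.745255
e_x = 6.2216


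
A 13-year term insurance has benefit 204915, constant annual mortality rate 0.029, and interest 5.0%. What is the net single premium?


NSP = benefit * sum_{k=0}^{n-1} k_p_x * q * v^(k+1)
With constant q=0.029, v=0.952381
Sum = 0.2343
NSP = 204915 * 0.2343
= 48011.6352


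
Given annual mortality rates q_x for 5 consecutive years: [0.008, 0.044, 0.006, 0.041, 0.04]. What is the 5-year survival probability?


p_k = 1 - q_k for each year
Survival = product of (1 - q_k)
= 0.992 * 0.956 * 0.994 * 0.959 * 0.96
= 0.8679


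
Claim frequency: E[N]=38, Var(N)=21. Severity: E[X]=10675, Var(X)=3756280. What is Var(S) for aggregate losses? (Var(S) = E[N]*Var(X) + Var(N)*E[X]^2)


Var(S) = E[N]*Var(X) + Var(N)*E[X]^2
= 38*3756280 + 21*10675^2
= 142738640 + 2393068125
= 2.5358e+09


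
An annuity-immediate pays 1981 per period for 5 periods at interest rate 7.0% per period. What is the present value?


PV = PMT * (1 - (1+i)^(-n)) / i
= 1981 * (1 - (1+0.07)^(-5)) / 0.07
= 1981 * (1 - 0.712986) / 0.07
= 1981 * 4.100197
= 8122.4911


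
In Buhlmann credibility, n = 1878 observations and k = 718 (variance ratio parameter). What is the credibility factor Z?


Z = n / (n + k)
= 1878 / (1878 + 718)
= 1878 / 2596
= 0.7234


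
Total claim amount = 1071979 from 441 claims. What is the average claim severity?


severity = total / number
= 1071979 / 441
= 2430.7914


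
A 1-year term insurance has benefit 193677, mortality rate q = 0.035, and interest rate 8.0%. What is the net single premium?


NSP = benefit * q * v
v = 1/(1+i) = 0.925926
NSP = 193677 * 0.035 * 0.925926
= 6276.5694


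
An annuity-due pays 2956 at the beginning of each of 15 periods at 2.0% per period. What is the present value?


PV_due = PMT * (1-(1+i)^(-n))/i * (1+i)
PV_immediate = 37982.4229
PV_due = 37982.4229 * 1.02
= 38742.0714


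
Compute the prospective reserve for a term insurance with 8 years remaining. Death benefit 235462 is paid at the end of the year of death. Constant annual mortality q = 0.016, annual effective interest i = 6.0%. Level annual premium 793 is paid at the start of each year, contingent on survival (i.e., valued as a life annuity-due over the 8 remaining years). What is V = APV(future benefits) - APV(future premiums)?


v = 1/(1+i) = 0.943396
APV(future benefits) per unit = sum_{k=0}^{7} k_p_x * q * v^(k+1) = 0.09443
APV(future benefits) = 235462 * 0.09443 = 22234.5622
Life annuity-due factor ä_{x:8} = sum_{k=0}^{7} k_p_x * v^k = 6.255955
APV(future premiums) = 793 * 6.255955 = 4960.9726
V = 22234.5622 - 4960.9726
= 17273.5897


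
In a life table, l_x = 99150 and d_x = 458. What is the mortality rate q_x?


q_x = d_x / l_x
= 458 / 99150
= 0.0046


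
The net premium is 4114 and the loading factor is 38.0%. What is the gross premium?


Gross = net * (1 + loading)
= 4114 * (1 + 0.38)
= 4114 * 1.38
= 5677.32


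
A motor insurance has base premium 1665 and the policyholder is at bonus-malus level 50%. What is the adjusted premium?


adjusted = base * BM_level / 100
= 1665 * 50 / 100
= 1665 * 0.5
= 832.5


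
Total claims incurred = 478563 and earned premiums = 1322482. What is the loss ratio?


Loss ratio = claims / premiums
= 478563 / 1322482
= 0.3619


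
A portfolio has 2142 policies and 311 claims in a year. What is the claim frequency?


frequency = claims / policies
= 311 / 2142
= 0.1452


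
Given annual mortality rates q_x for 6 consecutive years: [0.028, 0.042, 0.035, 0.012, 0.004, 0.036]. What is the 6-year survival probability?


p_k = 1 - q_k for each year
Survival = product of (1 - q_k)
= 0.972 * 0.958 * 0.965 * 0.988 * 0.996 * 0.964
= 0.8524


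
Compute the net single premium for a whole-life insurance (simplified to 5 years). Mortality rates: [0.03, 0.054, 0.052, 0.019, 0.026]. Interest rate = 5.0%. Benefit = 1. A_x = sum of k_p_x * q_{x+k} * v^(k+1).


v = 0.952381
Year 0: k_p_x=1.0, q=0.03, term=0.028571
Year 1: k_p_x=0.97, q=0.054, term=0.04751
Year 2: k_p_x=0.91762, q=0.052, term=0.041219
Year 3: k_p_x=0.869904, q=0.019, term=0.013598
Year 4: k_p_x=0.853376, q=0.026, term=0.017385
A_x = 0.1483


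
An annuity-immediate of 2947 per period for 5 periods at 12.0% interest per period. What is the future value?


FV = PMT * ((1+i)^n - 1) / i
= 2947 * ((1.12)^5 - 1) / 0.12
= 2947 * (1.762342 - 1) / 0.12
= 18721.8412


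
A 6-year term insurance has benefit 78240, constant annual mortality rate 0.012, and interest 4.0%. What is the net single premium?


NSP = benefit * sum_{k=0}^{n-1} k_p_x * q * v^(k+1)
With constant q=0.012, v=0.961538
Sum = 0.061133
NSP = 78240 * 0.061133
= 4783.0178


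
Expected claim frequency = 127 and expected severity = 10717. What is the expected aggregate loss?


E[S] = E[N] * E[X]
= 127 * 10717
= 1.3611e+06


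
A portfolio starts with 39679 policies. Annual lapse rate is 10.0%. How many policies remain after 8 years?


remaining = initial * (1 - lapse)^years
= 39679 * (1 - 0.1)^8
= 39679 * 0.430467
= 17080.5084


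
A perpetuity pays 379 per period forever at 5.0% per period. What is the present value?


PV = PMT / i
= 379 / 0.05
= 7580.0


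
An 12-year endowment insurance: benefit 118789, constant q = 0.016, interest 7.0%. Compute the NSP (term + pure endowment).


Term component = 14014.2815
Pure endowment = 12_p_x * v^12 * benefit = 0.824027 * 0.444012 * 118789 = 43462.237
NSP = 57476.5185


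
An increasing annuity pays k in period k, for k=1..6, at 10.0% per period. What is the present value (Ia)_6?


(Ia)_n = sum_{k=1}^{n} k * v^k, v = 1/(1+i)
v = 0.909091
Sum computed term by term:
(Ia)_6 = 14.0394


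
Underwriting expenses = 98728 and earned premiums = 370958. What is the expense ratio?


Expense ratio = expenses / premiums
= 98728 / 370958
= 0.2661


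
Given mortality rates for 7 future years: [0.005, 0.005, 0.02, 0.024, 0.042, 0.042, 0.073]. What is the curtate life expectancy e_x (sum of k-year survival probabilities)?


e_x = sum_{k=1}^{n} k_p_x
k_p_x values:
  1_p_x = 0.995
  2_p_x = 0.990025
  3_p_x = 0.970225
  4_p_x = 0.946939
  5_p_x = 0.907168
  6_p_x = 0.869067
  7_p_x = 0.805625
e_x = 6.484


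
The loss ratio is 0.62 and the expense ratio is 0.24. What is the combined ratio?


Combined ratio = loss ratio + expense ratio
= 0.62 + 0.24
= 0.86


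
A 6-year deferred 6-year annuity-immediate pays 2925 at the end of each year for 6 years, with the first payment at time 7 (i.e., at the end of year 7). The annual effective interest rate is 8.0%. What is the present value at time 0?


PV at time 6 of the 6-year annuity-immediate:
a_n = 2925 * (1-(1+0.08)^(-6))/0.08 = 13521.923
Discount back 6 years to time 0:
PV = 13521.923 * (1+0.08)^(-6)
= 13521.923 * 0.63017
= 8521.1052


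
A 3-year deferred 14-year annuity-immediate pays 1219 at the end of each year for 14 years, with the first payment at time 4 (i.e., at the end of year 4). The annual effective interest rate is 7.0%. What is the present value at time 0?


PV at time 3 of the 14-year annuity-immediate:
a_n = 1219 * (1-(1+0.07)^(-14))/0.07 = 10660.7255
Discount back 3 years to time 0:
PV = 10660.7255 * (1+0.07)^(-3)
= 10660.7255 * 0.816298
= 8702.3276


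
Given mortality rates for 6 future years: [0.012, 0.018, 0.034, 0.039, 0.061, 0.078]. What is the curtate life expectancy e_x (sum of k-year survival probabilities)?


e_x = sum_{k=1}^{n} k_p_x
k_p_x values:
  1_p_x = 0.988
  2_p_x = 0.970216
  3_p_x = 0.937229
  4_p_x = 0.900677
  5_p_x = 0.845735
  6_p_x = 0.779768
e_x = 5.4216


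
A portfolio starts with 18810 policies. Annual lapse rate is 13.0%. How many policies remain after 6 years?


remaining = initial * (1 - lapse)^years
= 18810 * (1 - 0.13)^6
= 18810 * 0.433626
= 8156.5088


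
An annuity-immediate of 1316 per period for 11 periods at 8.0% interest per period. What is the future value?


FV = PMT * ((1+i)^n - 1) / i
= 1316 * ((1.08)^11 - 1) / 0.08
= 1316 * (2.331639 - 1) / 0.08
= 21905.4615


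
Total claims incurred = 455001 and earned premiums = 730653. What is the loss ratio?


Loss ratio = claims / premiums
= 455001 / 730653
= 0.6227


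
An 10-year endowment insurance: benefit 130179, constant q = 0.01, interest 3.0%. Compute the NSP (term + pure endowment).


Term component = 10643.9167
Pure endowment = 10_p_x * v^10 * benefit = 0.904382 * 0.744094 * 130179 = 87603.333
NSP = 98247.2498


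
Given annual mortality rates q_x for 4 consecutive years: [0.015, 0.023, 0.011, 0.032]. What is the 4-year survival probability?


p_k = 1 - q_k for each year
Survival = product of (1 - q_k)
= 0.985 * 0.977 * 0.989 * 0.968
= 0.9213


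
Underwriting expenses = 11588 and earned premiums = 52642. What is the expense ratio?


Expense ratio = expenses / premiums
= 11588 / 52642
= 0.2201


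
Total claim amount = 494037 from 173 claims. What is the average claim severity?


severity = total / number
= 494037 / 173
= 2855.7052


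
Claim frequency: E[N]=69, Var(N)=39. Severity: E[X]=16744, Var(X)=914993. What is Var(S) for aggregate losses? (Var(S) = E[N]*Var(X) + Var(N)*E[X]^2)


Var(S) = E[N]*Var(X) + Var(N)*E[X]^2
= 69*914993 + 39*16744^2
= 63134517 + 10934099904
= 1.0997e+10


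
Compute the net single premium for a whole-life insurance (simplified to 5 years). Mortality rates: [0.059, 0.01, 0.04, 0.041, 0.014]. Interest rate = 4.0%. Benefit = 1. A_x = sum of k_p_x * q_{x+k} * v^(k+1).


v = 0.961538
Year 0: k_p_x=1.0, q=0.059, term=0.056731
Year 1: k_p_x=0.941, q=0.01, term=0.0087
Year 2: k_p_x=0.93159, q=0.04, term=0.033127
Year 3: k_p_x=0.894326, q=0.041, term=0.031343
Year 4: k_p_x=0.857659, q=0.014, term=0.009869
A_x = 0.1398


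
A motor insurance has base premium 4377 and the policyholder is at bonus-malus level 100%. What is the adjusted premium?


adjusted = base * BM_level / 100
= 4377 * 100 / 100
= 4377 * 1.0
= 4377.0


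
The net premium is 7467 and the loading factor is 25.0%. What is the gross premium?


Gross = net * (1 + loading)
= 7467 * (1 + 0.25)
= 7467 * 1.25
= 9333.75


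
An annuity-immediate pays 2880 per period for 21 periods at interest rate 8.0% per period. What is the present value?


PV = PMT * (1 - (1+i)^(-n)) / i
= 2880 * (1 - (1+0.08)^(-21)) / 0.08
= 2880 * (1 - 0.198656) / 0.08
= 2880 * 10.016803
= 28848.3931


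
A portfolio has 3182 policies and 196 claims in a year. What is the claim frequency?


frequency = claims / policies
= 196 / 3182
= 0.0616


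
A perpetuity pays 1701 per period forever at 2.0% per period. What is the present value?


PV = PMT / i
= 1701 / 0.02
= 85050.0


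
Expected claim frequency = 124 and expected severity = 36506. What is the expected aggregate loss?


E[S] = E[N] * E[X]
= 124 * 36506
= 4.5267e+06


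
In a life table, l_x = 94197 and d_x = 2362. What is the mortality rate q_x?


q_x = d_x / l_x
= 2362 / 94197
= 0.0251


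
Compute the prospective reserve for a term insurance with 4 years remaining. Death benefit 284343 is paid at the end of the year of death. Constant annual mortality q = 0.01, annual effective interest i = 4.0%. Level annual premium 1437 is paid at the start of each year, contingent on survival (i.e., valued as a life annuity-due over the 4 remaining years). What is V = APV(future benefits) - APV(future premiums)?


v = 1/(1+i) = 0.961538
APV(future benefits) per unit = sum_{k=0}^{3} k_p_x * q * v^(k+1) = 0.035776
APV(future benefits) = 284343 * 0.035776 = 10172.5701
Life annuity-due factor ä_{x:4} = sum_{k=0}^{3} k_p_x * v^k = 3.720673
APV(future premiums) = 1437 * 3.720673 = 5346.607
V = 10172.5701 - 5346.607
= 4825.9632


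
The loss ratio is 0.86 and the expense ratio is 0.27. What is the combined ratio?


Combined ratio = loss ratio + expense ratio
= 0.86 + 0.27
= 1.13


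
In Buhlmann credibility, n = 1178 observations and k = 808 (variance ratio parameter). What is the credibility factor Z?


Z = n / (n + k)
= 1178 / (1178 + 808)
= 1178 / 1986
= 0.5932


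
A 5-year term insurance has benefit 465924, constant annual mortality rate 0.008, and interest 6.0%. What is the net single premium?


NSP = benefit * sum_{k=0}^{n-1} k_p_x * q * v^(k+1)
With constant q=0.008, v=0.943396
Sum = 0.033195
NSP = 465924 * 0.033195
= 15466.3592


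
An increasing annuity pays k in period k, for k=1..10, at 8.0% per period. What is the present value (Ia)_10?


(Ia)_n = sum_{k=1}^{n} k * v^k, v = 1/(1+i)
v = 0.925926
Sum computed term by term:
(Ia)_10 = 32.6869


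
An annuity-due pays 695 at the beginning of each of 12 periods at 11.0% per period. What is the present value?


PV_due = PMT * (1-(1+i)^(-n))/i * (1+i)
PV_immediate = 4512.1875
PV_due = 4512.1875 * 1.11
= 5008.5282


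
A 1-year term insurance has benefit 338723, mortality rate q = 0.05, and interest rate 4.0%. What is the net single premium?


NSP = benefit * q * v
v = 1/(1+i) = 0.961538
NSP = 338723 * 0.05 * 0.961538
= 16284.7596


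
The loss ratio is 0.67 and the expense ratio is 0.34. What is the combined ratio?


Combined ratio = loss ratio + expense ratio
= 0.67 + 0.34
= 1.01


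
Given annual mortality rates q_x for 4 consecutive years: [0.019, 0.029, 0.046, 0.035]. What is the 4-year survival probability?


p_k = 1 - q_k for each year
Survival = product of (1 - q_k)
= 0.981 * 0.971 * 0.954 * 0.965
= 0.8769


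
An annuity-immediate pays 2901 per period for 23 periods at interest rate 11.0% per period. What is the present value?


PV = PMT * (1 - (1+i)^(-n)) / i
= 2901 * (1 - (1+0.11)^(-23)) / 0.11
= 2901 * (1 - 0.090693) / 0.11
= 2901 * 8.266432
= 23980.9181


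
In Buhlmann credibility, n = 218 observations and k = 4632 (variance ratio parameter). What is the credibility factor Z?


Z = n / (n + k)
= 218 / (218 + 4632)
= 218 / 4850
= 0.0449


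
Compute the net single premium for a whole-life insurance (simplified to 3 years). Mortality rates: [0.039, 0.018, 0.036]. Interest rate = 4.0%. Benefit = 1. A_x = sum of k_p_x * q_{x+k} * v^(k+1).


v = 0.961538
Year 0: k_p_x=1.0, q=0.039, term=0.0375
Year 1: k_p_x=0.961, q=0.018, term=0.015993
Year 2: k_p_x=0.943702, q=0.036, term=0.030202
A_x = 0.0837


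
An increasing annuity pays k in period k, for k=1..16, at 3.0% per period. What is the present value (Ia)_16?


(Ia)_n = sum_{k=1}^{n} k * v^k, v = 1/(1+i)
v = 0.970874
Sum computed term by term:
(Ia)_16 = 98.9088


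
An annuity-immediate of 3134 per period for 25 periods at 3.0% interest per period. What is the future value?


FV = PMT * ((1+i)^n - 1) / i
= 3134 * ((1.03)^25 - 1) / 0.03
= 3134 * (2.093778 - 1) / 0.03
= 114263.3344


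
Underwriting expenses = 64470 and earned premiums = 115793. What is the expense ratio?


Expense ratio = expenses / premiums
= 64470 / 115793
= 0.5568


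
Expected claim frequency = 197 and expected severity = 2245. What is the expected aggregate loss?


E[S] = E[N] * E[X]
= 197 * 2245
= 442265


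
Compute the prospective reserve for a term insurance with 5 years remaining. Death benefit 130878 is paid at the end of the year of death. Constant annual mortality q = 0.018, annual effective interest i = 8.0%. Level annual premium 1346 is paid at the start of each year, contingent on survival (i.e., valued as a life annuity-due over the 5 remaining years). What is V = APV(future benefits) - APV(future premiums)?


v = 1/(1+i) = 0.925926
APV(future benefits) per unit = sum_{k=0}^{4} k_p_x * q * v^(k+1) = 0.069521
APV(future benefits) = 130878 * 0.069521 = 9098.777
Life annuity-due factor ä_{x:5} = sum_{k=0}^{4} k_p_x * v^k = 4.171263
APV(future premiums) = 1346 * 4.171263 = 5614.5206
V = 9098.777 - 5614.5206
= 3484.2564


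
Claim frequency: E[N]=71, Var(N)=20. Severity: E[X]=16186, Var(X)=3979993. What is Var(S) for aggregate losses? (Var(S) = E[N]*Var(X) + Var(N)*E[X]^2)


Var(S) = E[N]*Var(X) + Var(N)*E[X]^2
= 71*3979993 + 20*16186^2
= 282579503 + 5239731920
= 5.5223e+09


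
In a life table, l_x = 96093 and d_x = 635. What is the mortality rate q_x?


q_x = d_x / l_x
= 635 / 96093
= 0.0066


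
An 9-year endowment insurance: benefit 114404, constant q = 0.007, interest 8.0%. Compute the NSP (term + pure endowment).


Term component = 4882.2759
Pure endowment = 9_p_x * v^9 * benefit = 0.938735 * 0.500249 * 114404 = 53724.2853
NSP = 58606.5612


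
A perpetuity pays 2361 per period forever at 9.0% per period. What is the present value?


PV = PMT / i
= 2361 / 0.09
= 26233.3333


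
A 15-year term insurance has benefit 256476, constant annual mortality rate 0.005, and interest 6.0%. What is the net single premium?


NSP = benefit * sum_{k=0}^{n-1} k_p_x * q * v^(k+1)
With constant q=0.005, v=0.943396
Sum = 0.047151
NSP = 256476 * 0.047151
= 12092.9988


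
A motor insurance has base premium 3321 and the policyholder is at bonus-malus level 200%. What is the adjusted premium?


adjusted = base * BM_level / 100
= 3321 * 200 / 100
= 3321 * 2.0
= 6642.0


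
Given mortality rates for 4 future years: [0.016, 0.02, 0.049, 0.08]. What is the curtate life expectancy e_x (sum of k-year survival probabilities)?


e_x = sum_{k=1}^{n} k_p_x
k_p_x values:
  1_p_x = 0.984
  2_p_x = 0.96432
  3_p_x = 0.917068
  4_p_x = 0.843703
e_x = 3.7091


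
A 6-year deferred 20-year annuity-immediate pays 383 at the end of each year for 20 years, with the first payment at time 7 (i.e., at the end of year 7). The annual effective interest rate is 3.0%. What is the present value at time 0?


PV at time 6 of the 20-year annuity-immediate:
a_n = 383 * (1-(1+0.03)^(-20))/0.03 = 5698.0729
Discount back 6 years to time 0:
PV = 5698.0729 * (1+0.03)^(-6)
= 5698.0729 * 0.837484
= 4772.0463


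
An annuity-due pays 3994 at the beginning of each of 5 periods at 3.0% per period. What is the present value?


PV_due = PMT * (1-(1+i)^(-n))/i * (1+i)
PV_immediate = 18291.3505
PV_due = 18291.3505 * 1.03
= 18840.091


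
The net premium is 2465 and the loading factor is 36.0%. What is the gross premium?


Gross = net * (1 + loading)
= 2465 * (1 + 0.36)
= 2465 * 1.36
= 3352.4


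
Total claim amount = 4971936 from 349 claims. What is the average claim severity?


severity = total / number
= 4971936 / 349
= 14246.235


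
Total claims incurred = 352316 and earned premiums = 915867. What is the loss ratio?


Loss ratio = claims / premiums
= 352316 / 915867
= 0.3847


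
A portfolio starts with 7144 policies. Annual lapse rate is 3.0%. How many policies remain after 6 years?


remaining = initial * (1 - lapse)^years
= 7144 * (1 - 0.03)^6
= 7144 * 0.832972
= 5950.752


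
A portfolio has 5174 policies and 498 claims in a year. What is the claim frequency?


frequency = claims / policies
= 498 / 5174
= 0.0963


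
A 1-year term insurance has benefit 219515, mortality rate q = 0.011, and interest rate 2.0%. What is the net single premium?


NSP = benefit * q * v
v = 1/(1+i) = 0.980392
NSP = 219515 * 0.011 * 0.980392
= 2367.3186


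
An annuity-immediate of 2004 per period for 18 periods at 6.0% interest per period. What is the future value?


FV = PMT * ((1+i)^n - 1) / i
= 2004 * ((1.06)^18 - 1) / 0.06
= 2004 * (2.854339 - 1) / 0.06
= 61934.9277


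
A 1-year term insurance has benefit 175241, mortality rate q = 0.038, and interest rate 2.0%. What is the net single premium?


NSP = benefit * q * v
v = 1/(1+i) = 0.980392
NSP = 175241 * 0.038 * 0.980392
= 6528.5863


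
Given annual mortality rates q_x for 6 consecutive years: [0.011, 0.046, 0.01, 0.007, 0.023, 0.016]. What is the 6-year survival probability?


p_k = 1 - q_k for each year
Survival = product of (1 - q_k)
= 0.989 * 0.954 * 0.99 * 0.993 * 0.977 * 0.984
= 0.8917


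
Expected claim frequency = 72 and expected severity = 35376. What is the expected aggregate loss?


E[S] = E[N] * E[X]
= 72 * 35376
= 2.5471e+06


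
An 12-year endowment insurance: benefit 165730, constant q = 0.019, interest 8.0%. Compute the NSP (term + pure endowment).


Term component = 21773.0342
Pure endowment = 12_p_x * v^12 * benefit = 0.79438 * 0.397114 * 165730 = 52281.0322
NSP = 74054.0664


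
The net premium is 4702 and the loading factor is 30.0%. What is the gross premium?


Gross = net * (1 + loading)
= 4702 * (1 + 0.3)
= 4702 * 1.3
= 6112.6


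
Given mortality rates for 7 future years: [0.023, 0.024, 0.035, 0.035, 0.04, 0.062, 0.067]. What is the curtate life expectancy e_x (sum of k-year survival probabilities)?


e_x = sum_{k=1}^{n} k_p_x
k_p_x values:
  1_p_x = 0.977
  2_p_x = 0.953552
  3_p_x = 0.920178
  4_p_x = 0.887971
  5_p_x = 0.852453
  6_p_x = 0.799601
  7_p_x = 0.746027
e_x = 6.1368


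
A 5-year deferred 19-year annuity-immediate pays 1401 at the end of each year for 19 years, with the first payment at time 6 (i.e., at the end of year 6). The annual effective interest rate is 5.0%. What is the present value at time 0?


PV at time 5 of the 19-year annuity-immediate:
a_n = 1401 * (1-(1+0.05)^(-19))/0.05 = 16931.5345
Discount back 5 years to time 0:
PV = 16931.5345 * (1+0.05)^(-5)
= 16931.5345 * 0.783526
= 13266.3003


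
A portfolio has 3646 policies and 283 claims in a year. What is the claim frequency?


frequency = claims / policies
= 283 / 3646
= 0.0776


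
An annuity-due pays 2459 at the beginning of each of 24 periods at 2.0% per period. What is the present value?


PV_due = PMT * (1-(1+i)^(-n))/i * (1+i)
PV_immediate = 46509.3431
PV_due = 46509.3431 * 1.02
= 47439.5299


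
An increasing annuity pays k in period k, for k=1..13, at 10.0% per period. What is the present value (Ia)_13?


(Ia)_n = sum_{k=1}^{n} k * v^k, v = 1/(1+i)
v = 0.909091
Sum computed term by term:
(Ia)_13 = 40.4805


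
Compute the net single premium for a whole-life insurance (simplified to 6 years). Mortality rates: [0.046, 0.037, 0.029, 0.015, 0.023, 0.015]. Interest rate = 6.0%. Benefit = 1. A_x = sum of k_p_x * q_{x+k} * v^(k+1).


v = 0.943396
Year 0: k_p_x=1.0, q=0.046, term=0.043396
Year 1: k_p_x=0.954, q=0.037, term=0.031415
Year 2: k_p_x=0.918702, q=0.029, term=0.022369
Year 3: k_p_x=0.89206, q=0.015, term=0.010599
Year 4: k_p_x=0.878679, q=0.023, term=0.015102
Year 5: k_p_x=0.858469, q=0.015, term=0.009078
A_x = 0.132


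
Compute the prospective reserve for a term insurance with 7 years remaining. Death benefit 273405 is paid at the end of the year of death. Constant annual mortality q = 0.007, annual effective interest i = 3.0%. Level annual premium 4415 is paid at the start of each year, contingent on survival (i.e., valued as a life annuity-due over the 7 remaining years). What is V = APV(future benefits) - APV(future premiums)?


v = 1/(1+i) = 0.970874
APV(future benefits) per unit = sum_{k=0}^{6} k_p_x * q * v^(k+1) = 0.042742
APV(future benefits) = 273405 * 0.042742 = 11685.928
Life annuity-due factor ä_{x:7} = sum_{k=0}^{6} k_p_x * v^k = 6.289208
APV(future premiums) = 4415 * 6.289208 = 27766.8519
V = 11685.928 - 27766.8519
= -16080.924


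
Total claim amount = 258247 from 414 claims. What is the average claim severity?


severity = total / number
= 258247 / 414
= 623.785


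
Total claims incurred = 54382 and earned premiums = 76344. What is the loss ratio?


Loss ratio = claims / premiums
= 54382 / 76344
= 0.7123


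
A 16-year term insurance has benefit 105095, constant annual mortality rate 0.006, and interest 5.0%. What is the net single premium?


NSP = benefit * sum_{k=0}^{n-1} k_p_x * q * v^(k+1)
With constant q=0.006, v=0.952381
Sum = 0.062565
NSP = 105095 * 0.062565
= 6575.2967


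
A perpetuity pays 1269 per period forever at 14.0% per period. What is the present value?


PV = PMT / i
= 1269 / 0.14
= 9064.2857


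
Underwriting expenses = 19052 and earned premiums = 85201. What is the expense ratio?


Expense ratio = expenses / premiums
= 19052 / 85201
= 0.2236


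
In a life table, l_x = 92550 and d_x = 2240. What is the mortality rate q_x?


q_x = d_x / l_x
= 2240 / 92550
= 0.0242


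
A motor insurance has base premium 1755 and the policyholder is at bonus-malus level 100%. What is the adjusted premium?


adjusted = base * BM_level / 100
= 1755 * 100 / 100
= 1755 * 1.0
= 1755.0


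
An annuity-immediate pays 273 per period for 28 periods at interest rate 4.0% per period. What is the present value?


PV = PMT * (1 - (1+i)^(-n)) / i
= 273 * (1 - (1+0.04)^(-28)) / 0.04
= 273 * (1 - 0.333477) / 0.04
= 273 * 16.663063
= 4549.0163
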